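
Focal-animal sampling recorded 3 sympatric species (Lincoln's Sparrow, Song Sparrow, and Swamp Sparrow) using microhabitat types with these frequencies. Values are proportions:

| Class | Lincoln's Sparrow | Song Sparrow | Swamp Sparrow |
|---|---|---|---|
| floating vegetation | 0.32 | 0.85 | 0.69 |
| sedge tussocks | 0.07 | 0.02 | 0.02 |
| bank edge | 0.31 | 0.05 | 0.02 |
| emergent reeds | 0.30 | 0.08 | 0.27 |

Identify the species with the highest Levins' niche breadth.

Lincoln's Sparrow

Σp_Lincᵢ² = 0.32² + 0.07² + 0.31² + 0.30² = 0.1024 + 0.0049 + 0.0961 + 0.0900 = 0.2934
B_Linc = 1 / 0.2934 = 3.4083
Σp_Songᵢ² = 0.85² + 0.02² + 0.05² + 0.08² = 0.7225 + 0.0004 + 0.0025 + 0.0064 = 0.7318
B_Song = 1 / 0.7318 = 1.3665
Σp_Swamᵢ² = 0.69² + 0.02² + 0.02² + 0.27² = 0.4761 + 0.0004 + 0.0004 + 0.0729 = 0.5498
B_Swam = 1 / 0.5498 = 1.8188
Highest B → broadest niche (most generalist): Lincoln's Sparrow (B = 3.41).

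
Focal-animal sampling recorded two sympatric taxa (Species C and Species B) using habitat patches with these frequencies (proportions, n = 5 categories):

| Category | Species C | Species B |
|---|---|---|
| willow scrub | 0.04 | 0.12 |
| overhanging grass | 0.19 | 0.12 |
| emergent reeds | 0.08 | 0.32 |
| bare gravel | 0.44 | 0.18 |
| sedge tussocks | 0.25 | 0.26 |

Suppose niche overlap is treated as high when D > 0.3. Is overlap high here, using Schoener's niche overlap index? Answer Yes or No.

Yes

Σ|p₁ᵢ − p₂ᵢ| = 0.08 + 0.07 + 0.24 + 0.26 + 0.01 = 0.66
D = 1 − ½ × 0.66 = 1 − 0.330 = 0.6700
D = 0.6700 > 0.3 → Yes.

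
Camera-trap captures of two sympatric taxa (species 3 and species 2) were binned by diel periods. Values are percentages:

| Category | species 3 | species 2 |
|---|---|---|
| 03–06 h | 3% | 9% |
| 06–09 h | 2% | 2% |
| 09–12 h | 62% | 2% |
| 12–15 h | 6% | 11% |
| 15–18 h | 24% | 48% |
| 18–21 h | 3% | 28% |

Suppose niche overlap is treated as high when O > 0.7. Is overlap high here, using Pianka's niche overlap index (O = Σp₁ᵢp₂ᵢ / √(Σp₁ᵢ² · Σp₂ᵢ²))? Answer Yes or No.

Convert percentages to proportions (divide by 100).
Σ p₁ᵢp₂ᵢ = 0.0027 + 0.0004 + 0.0124 + 0.0066 + 0.1152 + 0.0084 = 0.1457
Σp_1ᵢ² = 0.03² + 0.02² + 0.62² + 0.06² + 0.24² + 0.03² = 0.0009 + 0.0004 + 0.3844 + 0.0036 + 0.0576 + 0.0009 = 0.4478
Σp_2ᵢ² = 0.09² + 0.02² + 0.02² + 0.11² + 0.48² + 0.28² = 0.0081 + 0.0004 + 0.0004 + 0.0121 + 0.2304 + 0.0784 = 0.3298
O = 0.1457 / √(0.4478 × 0.3298) = 0.1457 / 0.38430 = 0.3791
O = 0.3791 < 0.7 → No.

No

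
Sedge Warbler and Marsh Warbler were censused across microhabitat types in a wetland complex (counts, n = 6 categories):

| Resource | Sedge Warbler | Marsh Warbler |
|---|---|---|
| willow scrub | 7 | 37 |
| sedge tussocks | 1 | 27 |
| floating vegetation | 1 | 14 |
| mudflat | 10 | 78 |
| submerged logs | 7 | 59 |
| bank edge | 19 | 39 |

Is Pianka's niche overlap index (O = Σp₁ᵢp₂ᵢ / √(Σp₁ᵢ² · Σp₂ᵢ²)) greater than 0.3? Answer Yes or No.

Yes

Proportions for Sedge Warbler (n=45): 7/45=0.1556, 1/45=0.0222, 1/45=0.0222, 10/45=0.2222, 7/45=0.1556, 19/45=0.4222
Proportions for Marsh Warbler (n=254): 37/254=0.1457, 27/254=0.1063, 14/254=0.0551, 78/254=0.3071, 59/254=0.2323, 39/254=0.1535
Σ p₁ᵢp₂ᵢ = 0.022671 + 0.002360 + 0.001223 + 0.068238 + 0.036146 + 0.064808 = 0.195446
Σp_1ᵢ² = 0.1556² + 0.0222² + 0.0222² + 0.2222² + 0.1556² + 0.4222² = 0.024211 + 0.000493 + 0.000493 + 0.049373 + 0.024211 + 0.178253 = 0.277034
Σp_2ᵢ² = 0.1457² + 0.1063² + 0.0551² + 0.3071² + 0.2323² + 0.1535² = 0.021228 + 0.011300 + 0.003036 + 0.094310 + 0.053963 + 0.023562 = 0.207399
O = 0.195446 / √(0.277034 × 0.207399) = 0.195446 / 0.2397010 = 0.8154
O = 0.8154 > 0.3 → Yes.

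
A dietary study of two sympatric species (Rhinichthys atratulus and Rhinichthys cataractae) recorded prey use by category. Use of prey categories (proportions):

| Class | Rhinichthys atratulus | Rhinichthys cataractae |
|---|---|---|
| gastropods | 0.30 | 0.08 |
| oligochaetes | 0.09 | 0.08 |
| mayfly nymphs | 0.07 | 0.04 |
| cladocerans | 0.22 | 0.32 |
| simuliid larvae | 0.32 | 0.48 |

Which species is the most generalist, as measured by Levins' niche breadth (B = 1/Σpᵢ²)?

Σp_atraᵢ² = 0.30² + 0.09² + 0.07² + 0.22² + 0.32² = 0.0900 + 0.0081 + 0.0049 + 0.0484 + 0.1024 = 0.2538
B_atra = 1 / 0.2538 = 3.9401
Σp_cataᵢ² = 0.08² + 0.08² + 0.04² + 0.32² + 0.48² = 0.0064 + 0.0064 + 0.0016 + 0.1024 + 0.2304 = 0.3472
B_cata = 1 / 0.3472 = 2.8802
Highest B → broadest niche (most generalist): Rhinichthys atratulus (B = 3.94).

Rhinichthys atratulus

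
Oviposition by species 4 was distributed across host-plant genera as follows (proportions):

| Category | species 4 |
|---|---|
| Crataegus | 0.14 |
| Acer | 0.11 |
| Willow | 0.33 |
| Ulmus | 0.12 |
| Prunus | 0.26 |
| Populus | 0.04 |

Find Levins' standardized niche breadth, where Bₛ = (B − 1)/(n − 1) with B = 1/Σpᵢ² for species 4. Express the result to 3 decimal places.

0.692

Σpᵢ² = 0.14² + 0.11² + 0.33² + 0.12² + 0.26² + 0.04² = 0.0196 + 0.0121 + 0.1089 + 0.0144 + 0.0676 + 0.0016 = 0.2242
B = 1 / 0.2242 = 4.46030
Bₛ = (B − 1)/(n − 1) = (4.46030 − 1)/(6 − 1) = 3.46030/5 = 0.69206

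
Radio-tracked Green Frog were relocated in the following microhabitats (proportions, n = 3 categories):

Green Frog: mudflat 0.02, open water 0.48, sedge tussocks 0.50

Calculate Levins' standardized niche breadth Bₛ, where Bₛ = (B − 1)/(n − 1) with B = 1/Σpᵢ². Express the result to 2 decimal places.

Σpᵢ² = 0.02² + 0.48² + 0.50² = 0.0004 + 0.2304 + 0.2500 = 0.4808
B = 1 / 0.4808 = 2.0799
Bₛ = (B − 1)/(n − 1) = (2.0799 − 1)/(3 − 1) = 1.0799/2 = 0.5400

0.54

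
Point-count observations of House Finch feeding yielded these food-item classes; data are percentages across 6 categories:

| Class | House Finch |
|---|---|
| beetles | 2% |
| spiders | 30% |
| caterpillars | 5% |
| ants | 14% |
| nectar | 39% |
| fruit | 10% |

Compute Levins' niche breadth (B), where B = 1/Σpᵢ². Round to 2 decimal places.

Convert percentages to proportions (divide by 100).
Σpᵢ² = 0.02² + 0.30² + 0.05² + 0.14² + 0.39² + 0.10² = 0.0004 + 0.0900 + 0.0025 + 0.0196 + 0.1521 + 0.0100 = 0.2746
B = 1 / 0.2746 = 3.6417

3.64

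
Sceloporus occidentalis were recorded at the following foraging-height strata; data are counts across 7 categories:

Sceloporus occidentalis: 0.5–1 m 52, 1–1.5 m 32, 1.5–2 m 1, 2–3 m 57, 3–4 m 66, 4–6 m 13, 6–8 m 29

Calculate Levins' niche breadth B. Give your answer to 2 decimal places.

5.06

Proportions for Sceloporus occidentalis (n=250): 52/250=0.2080, 32/250=0.1280, 1/250=0.0040, 57/250=0.2280, 66/250=0.2640, 13/250=0.0520, 29/250=0.1160
Σpᵢ² = 0.2080² + 0.1280² + 0.0040² + 0.2280² + 0.2640² + 0.0520² + 0.1160² = 0.043264 + 0.016384 + 0.000016 + 0.051984 + 0.069696 + 0.002704 + 0.013456 = 0.197504
B = 1 / 0.197504 = 5.0632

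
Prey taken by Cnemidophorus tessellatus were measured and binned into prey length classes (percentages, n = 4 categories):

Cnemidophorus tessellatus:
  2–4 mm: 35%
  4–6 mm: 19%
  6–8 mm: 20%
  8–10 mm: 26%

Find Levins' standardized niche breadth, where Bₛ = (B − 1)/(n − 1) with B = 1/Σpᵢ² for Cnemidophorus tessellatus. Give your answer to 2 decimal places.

Convert percentages to proportions (divide by 100).
Σpᵢ² = 0.35² + 0.19² + 0.20² + 0.26² = 0.1225 + 0.0361 + 0.0400 + 0.0676 = 0.2662
B = 1 / 0.2662 = 3.7566
Bₛ = (B − 1)/(n − 1) = (3.7566 − 1)/(4 − 1) = 2.7566/3 = 0.9189

0.92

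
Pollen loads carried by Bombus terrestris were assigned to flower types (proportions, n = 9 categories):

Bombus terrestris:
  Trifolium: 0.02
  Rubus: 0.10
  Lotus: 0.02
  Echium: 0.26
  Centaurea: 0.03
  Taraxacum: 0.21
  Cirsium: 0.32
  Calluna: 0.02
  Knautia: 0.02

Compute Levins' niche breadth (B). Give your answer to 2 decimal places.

4.41

Σpᵢ² = 0.02² + 0.10² + 0.02² + 0.26² + 0.03² + 0.21² + 0.32² + 0.02² + 0.02² = 0.0004 + 0.0100 + 0.0004 + 0.0676 + 0.0009 + 0.0441 + 0.1024 + 0.0004 + 0.0004 = 0.2266
B = 1 / 0.2266 = 4.4131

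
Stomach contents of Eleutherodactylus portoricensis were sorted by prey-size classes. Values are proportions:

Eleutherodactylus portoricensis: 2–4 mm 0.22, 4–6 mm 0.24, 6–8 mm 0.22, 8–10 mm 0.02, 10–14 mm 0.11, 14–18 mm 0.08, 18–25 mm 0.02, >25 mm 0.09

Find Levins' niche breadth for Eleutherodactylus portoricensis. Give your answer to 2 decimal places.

Σpᵢ² = 0.22² + 0.24² + 0.22² + 0.02² + 0.11² + 0.08² + 0.02² + 0.09² = 0.0484 + 0.0576 + 0.0484 + 0.0004 + 0.0121 + 0.0064 + 0.0004 + 0.0081 = 0.1818
B = 1 / 0.1818 = 5.5006

5.50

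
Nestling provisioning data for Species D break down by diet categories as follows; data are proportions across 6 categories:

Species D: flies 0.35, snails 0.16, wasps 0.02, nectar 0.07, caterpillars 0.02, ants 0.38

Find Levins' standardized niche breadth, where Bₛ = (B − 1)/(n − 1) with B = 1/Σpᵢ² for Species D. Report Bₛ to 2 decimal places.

Σpᵢ² = 0.35² + 0.16² + 0.02² + 0.07² + 0.02² + 0.38² = 0.1225 + 0.0256 + 0.0004 + 0.0049 + 0.0004 + 0.1444 = 0.2982
B = 1 / 0.2982 = 3.3535
Bₛ = (B − 1)/(n − 1) = (3.3535 − 1)/(6 − 1) = 2.3535/5 = 0.4707

0.47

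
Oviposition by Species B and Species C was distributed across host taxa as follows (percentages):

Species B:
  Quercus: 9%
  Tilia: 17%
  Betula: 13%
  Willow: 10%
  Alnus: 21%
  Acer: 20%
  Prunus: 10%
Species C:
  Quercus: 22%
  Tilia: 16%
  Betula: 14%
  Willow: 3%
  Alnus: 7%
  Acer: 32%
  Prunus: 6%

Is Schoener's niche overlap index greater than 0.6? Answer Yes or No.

Convert percentages to proportions (divide by 100).
Σ|p₁ᵢ − p₂ᵢ| = 0.13 + 0.01 + 0.01 + 0.07 + 0.14 + 0.12 + 0.04 = 0.52
D = 1 − ½ × 0.52 = 1 − 0.260 = 0.7400
D = 0.7400 > 0.6 → Yes.

Yes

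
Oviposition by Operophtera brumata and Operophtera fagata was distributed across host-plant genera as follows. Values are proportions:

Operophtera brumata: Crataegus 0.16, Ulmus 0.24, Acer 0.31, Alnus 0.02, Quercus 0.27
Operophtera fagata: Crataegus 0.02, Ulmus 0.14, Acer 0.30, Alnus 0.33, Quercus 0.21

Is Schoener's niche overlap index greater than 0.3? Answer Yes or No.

Yes

Σ|p₁ᵢ − p₂ᵢ| = 0.14 + 0.10 + 0.01 + 0.31 + 0.06 = 0.62
D = 1 − ½ × 0.62 = 1 − 0.310 = 0.6900
D = 0.6900 > 0.3 → Yes.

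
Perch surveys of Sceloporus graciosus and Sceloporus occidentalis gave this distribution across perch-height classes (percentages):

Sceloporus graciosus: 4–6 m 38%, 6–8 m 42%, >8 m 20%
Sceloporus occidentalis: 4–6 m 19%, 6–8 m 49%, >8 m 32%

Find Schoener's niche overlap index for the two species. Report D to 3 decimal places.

0.810

Convert percentages to proportions (divide by 100).
Σ|p₁ᵢ − p₂ᵢ| = 0.19 + 0.07 + 0.12 = 0.38
D = 1 − ½ × 0.38 = 1 − 0.190 = 0.81000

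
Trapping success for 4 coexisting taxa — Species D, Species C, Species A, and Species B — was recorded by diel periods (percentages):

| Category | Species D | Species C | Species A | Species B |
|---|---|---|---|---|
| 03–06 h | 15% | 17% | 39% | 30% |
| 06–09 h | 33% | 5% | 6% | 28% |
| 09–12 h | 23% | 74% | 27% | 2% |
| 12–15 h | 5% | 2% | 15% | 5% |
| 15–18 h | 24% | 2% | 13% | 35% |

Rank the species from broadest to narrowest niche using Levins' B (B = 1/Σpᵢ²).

Species D > Species A > Species B > Species C

Convert percentages to proportions (divide by 100).
Σp_Dᵢ² = 0.15² + 0.33² + 0.23² + 0.05² + 0.24² = 0.0225 + 0.1089 + 0.0529 + 0.0025 + 0.0576 = 0.2444
B_D = 1 / 0.2444 = 4.0917
Σp_Cᵢ² = 0.17² + 0.05² + 0.74² + 0.02² + 0.02² = 0.0289 + 0.0025 + 0.5476 + 0.0004 + 0.0004 = 0.5798
B_C = 1 / 0.5798 = 1.7247
Σp_Aᵢ² = 0.39² + 0.06² + 0.27² + 0.15² + 0.13² = 0.1521 + 0.0036 + 0.0729 + 0.0225 + 0.0169 = 0.2680
B_A = 1 / 0.2680 = 3.7313
Σp_Bᵢ² = 0.30² + 0.28² + 0.02² + 0.05² + 0.35² = 0.0900 + 0.0784 + 0.0004 + 0.0025 + 0.1225 = 0.2938
B_B = 1 / 0.2938 = 3.4037
Ranking by B (broadest → narrowest): Species D (4.09) > Species A (3.73) > Species B (3.40) > Species C (1.72)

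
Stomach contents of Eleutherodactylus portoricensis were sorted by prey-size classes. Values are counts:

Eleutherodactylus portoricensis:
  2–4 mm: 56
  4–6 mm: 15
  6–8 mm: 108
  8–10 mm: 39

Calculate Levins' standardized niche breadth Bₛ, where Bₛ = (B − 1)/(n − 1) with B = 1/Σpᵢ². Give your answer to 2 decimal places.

0.62

Proportions for Eleutherodactylus portoricensis (n=218): 56/218=0.2569, 15/218=0.0688, 108/218=0.4954, 39/218=0.1789
Σpᵢ² = 0.2569² + 0.0688² + 0.4954² + 0.1789² = 0.065998 + 0.004733 + 0.245421 + 0.032005 = 0.348157
B = 1 / 0.348157 = 2.8723
Bₛ = (B − 1)/(n − 1) = (2.8723 − 1)/(4 − 1) = 1.8723/3 = 0.6241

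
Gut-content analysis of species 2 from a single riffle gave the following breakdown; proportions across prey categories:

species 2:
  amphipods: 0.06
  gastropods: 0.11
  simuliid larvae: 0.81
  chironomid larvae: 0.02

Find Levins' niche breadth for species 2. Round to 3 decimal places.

1.488

Σpᵢ² = 0.06² + 0.11² + 0.81² + 0.02² = 0.0036 + 0.0121 + 0.6561 + 0.0004 = 0.6722
B = 1 / 0.6722 = 1.48765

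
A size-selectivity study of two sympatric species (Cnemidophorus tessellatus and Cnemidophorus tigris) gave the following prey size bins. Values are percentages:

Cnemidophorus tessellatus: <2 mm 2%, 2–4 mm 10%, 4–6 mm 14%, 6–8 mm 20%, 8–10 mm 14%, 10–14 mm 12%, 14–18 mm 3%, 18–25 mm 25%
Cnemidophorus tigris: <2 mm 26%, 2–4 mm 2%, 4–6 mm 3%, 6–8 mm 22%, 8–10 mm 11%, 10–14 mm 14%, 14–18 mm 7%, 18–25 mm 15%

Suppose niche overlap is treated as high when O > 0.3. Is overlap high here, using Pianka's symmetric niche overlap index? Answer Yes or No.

Yes

Convert percentages to proportions (divide by 100).
Σ p₁ᵢp₂ᵢ = 0.0052 + 0.0020 + 0.0042 + 0.0440 + 0.0154 + 0.0168 + 0.0021 + 0.0375 = 0.1272
Σp_1ᵢ² = 0.02² + 0.10² + 0.14² + 0.20² + 0.14² + 0.12² + 0.03² + 0.25² = 0.0004 + 0.0100 + 0.0196 + 0.0400 + 0.0196 + 0.0144 + 0.0009 + 0.0625 = 0.1674
Σp_2ᵢ² = 0.26² + 0.02² + 0.03² + 0.22² + 0.11² + 0.14² + 0.07² + 0.15² = 0.0676 + 0.0004 + 0.0009 + 0.0484 + 0.0121 + 0.0196 + 0.0049 + 0.0225 = 0.1764
O = 0.1272 / √(0.1674 × 0.1764) = 0.1272 / 0.17184 = 0.7402
O = 0.7402 > 0.3 → Yes.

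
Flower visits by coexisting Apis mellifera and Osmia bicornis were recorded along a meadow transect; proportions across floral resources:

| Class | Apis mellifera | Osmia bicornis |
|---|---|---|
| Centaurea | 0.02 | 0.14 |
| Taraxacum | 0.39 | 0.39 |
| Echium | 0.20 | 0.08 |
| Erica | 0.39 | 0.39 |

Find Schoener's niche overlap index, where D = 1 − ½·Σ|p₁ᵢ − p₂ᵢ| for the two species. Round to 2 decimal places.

Σ|p₁ᵢ − p₂ᵢ| = 0.12 + 0.00 + 0.12 + 0.00 = 0.24
D = 1 − ½ × 0.24 = 1 − 0.120 = 0.8800

0.88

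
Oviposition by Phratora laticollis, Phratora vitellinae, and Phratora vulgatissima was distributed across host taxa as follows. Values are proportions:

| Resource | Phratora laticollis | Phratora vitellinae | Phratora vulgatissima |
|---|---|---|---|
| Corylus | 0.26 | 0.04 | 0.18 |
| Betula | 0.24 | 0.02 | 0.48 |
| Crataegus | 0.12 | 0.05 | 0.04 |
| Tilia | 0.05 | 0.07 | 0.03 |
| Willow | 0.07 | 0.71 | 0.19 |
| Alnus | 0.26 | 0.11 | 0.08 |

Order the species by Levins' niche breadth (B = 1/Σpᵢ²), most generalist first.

Σp_latiᵢ² = 0.26² + 0.24² + 0.12² + 0.05² + 0.07² + 0.26² = 0.0676 + 0.0576 + 0.0144 + 0.0025 + 0.0049 + 0.0676 = 0.2146
B_lati = 1 / 0.2146 = 4.6598
Σp_viteᵢ² = 0.04² + 0.02² + 0.05² + 0.07² + 0.71² + 0.11² = 0.0016 + 0.0004 + 0.0025 + 0.0049 + 0.5041 + 0.0121 = 0.5256
B_vite = 1 / 0.5256 = 1.9026
Σp_vulgᵢ² = 0.18² + 0.48² + 0.04² + 0.03² + 0.19² + 0.08² = 0.0324 + 0.2304 + 0.0016 + 0.0009 + 0.0361 + 0.0064 = 0.3078
B_vulg = 1 / 0.3078 = 3.2489
Ranking by B (broadest → narrowest): Phratora laticollis (4.66) > Phratora vulgatissima (3.25) > Phratora vitellinae (1.90)

Phratora laticollis > Phratora vulgatissima > Phratora vitellinae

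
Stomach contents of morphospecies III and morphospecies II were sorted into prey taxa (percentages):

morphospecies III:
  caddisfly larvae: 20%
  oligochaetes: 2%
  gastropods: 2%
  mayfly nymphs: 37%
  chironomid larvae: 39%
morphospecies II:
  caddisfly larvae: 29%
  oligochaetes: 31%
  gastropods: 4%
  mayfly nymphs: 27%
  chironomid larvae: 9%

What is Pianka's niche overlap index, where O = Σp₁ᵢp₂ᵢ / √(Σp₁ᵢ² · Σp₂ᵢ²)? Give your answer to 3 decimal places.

0.679

Convert percentages to proportions (divide by 100).
Σ p₁ᵢp₂ᵢ = 0.0580 + 0.0062 + 0.0008 + 0.0999 + 0.0351 = 0.2000
Σp_1ᵢ² = 0.20² + 0.02² + 0.02² + 0.37² + 0.39² = 0.0400 + 0.0004 + 0.0004 + 0.1369 + 0.1521 = 0.3298
Σp_2ᵢ² = 0.29² + 0.31² + 0.04² + 0.27² + 0.09² = 0.0841 + 0.0961 + 0.0016 + 0.0729 + 0.0081 = 0.2628
O = 0.2000 / √(0.3298 × 0.2628) = 0.2000 / 0.294400 = 0.67935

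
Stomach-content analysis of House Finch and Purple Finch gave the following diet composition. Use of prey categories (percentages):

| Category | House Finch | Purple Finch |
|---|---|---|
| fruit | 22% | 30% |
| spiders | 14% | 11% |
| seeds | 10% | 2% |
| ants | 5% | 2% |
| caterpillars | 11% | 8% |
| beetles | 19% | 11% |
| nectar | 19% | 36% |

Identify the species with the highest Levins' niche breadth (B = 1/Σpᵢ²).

House Finch

Convert percentages to proportions (divide by 100).
Σp_Housᵢ² = 0.22² + 0.14² + 0.10² + 0.05² + 0.11² + 0.19² + 0.19² = 0.0484 + 0.0196 + 0.0100 + 0.0025 + 0.0121 + 0.0361 + 0.0361 = 0.1648
B_Hous = 1 / 0.1648 = 6.0680
Σp_Purpᵢ² = 0.30² + 0.11² + 0.02² + 0.02² + 0.08² + 0.11² + 0.36² = 0.0900 + 0.0121 + 0.0004 + 0.0004 + 0.0064 + 0.0121 + 0.1296 = 0.2510
B_Purp = 1 / 0.2510 = 3.9841
Highest B → broadest niche (most generalist): House Finch (B = 6.07).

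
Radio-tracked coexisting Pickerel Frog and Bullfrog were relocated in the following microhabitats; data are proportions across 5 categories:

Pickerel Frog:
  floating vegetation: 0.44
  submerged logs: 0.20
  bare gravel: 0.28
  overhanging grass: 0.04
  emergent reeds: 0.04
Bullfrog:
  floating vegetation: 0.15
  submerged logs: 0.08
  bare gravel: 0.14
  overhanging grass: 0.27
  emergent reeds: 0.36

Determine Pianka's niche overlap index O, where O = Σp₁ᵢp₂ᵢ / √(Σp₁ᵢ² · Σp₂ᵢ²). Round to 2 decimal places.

Σ p₁ᵢp₂ᵢ = 0.0660 + 0.0160 + 0.0392 + 0.0108 + 0.0144 = 0.1464
Σp_1ᵢ² = 0.44² + 0.20² + 0.28² + 0.04² + 0.04² = 0.1936 + 0.0400 + 0.0784 + 0.0016 + 0.0016 = 0.3152
Σp_2ᵢ² = 0.15² + 0.08² + 0.14² + 0.27² + 0.36² = 0.0225 + 0.0064 + 0.0196 + 0.0729 + 0.1296 = 0.2510
O = 0.1464 / √(0.3152 × 0.2510) = 0.1464 / 0.28127 = 0.5205

0.52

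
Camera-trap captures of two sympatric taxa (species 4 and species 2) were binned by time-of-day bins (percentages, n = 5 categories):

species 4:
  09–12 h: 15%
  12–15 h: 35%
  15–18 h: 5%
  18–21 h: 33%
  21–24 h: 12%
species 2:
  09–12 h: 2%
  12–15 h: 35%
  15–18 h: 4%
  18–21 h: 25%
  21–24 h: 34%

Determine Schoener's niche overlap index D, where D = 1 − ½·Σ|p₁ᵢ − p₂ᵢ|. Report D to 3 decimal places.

Convert percentages to proportions (divide by 100).
Σ|p₁ᵢ − p₂ᵢ| = 0.13 + 0.00 + 0.01 + 0.08 + 0.22 = 0.44
D = 1 − ½ × 0.44 = 1 − 0.220 = 0.78000

0.780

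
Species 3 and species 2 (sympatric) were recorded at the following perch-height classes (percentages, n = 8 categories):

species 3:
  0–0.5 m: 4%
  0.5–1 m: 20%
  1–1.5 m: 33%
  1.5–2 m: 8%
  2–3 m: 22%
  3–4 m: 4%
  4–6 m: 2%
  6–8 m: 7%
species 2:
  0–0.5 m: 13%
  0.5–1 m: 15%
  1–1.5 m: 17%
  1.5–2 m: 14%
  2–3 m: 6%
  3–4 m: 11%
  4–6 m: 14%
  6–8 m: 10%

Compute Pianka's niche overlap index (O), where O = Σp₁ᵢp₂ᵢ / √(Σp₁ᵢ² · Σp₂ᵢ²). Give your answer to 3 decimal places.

Convert percentages to proportions (divide by 100).
Σ p₁ᵢp₂ᵢ = 0.0052 + 0.0300 + 0.0561 + 0.0112 + 0.0132 + 0.0044 + 0.0028 + 0.0070 = 0.1299
Σp_1ᵢ² = 0.04² + 0.20² + 0.33² + 0.08² + 0.22² + 0.04² + 0.02² + 0.07² = 0.0016 + 0.0400 + 0.1089 + 0.0064 + 0.0484 + 0.0016 + 0.0004 + 0.0049 = 0.2122
Σp_2ᵢ² = 0.13² + 0.15² + 0.17² + 0.14² + 0.06² + 0.11² + 0.14² + 0.10² = 0.0169 + 0.0225 + 0.0289 + 0.0196 + 0.0036 + 0.0121 + 0.0196 + 0.0100 = 0.1332
O = 0.1299 / √(0.2122 × 0.1332) = 0.1299 / 0.168122 = 0.77265

0.773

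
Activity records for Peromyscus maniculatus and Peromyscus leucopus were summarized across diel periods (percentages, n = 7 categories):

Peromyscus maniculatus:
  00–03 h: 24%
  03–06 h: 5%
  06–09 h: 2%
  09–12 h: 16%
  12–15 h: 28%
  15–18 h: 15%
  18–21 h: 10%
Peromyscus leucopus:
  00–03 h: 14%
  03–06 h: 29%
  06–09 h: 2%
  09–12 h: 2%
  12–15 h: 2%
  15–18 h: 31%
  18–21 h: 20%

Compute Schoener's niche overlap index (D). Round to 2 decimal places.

0.50

Convert percentages to proportions (divide by 100).
Σ|p₁ᵢ − p₂ᵢ| = 0.10 + 0.24 + 0.00 + 0.14 + 0.26 + 0.16 + 0.10 = 1.00
D = 1 − ½ × 1.00 = 1 − 0.500 = 0.5000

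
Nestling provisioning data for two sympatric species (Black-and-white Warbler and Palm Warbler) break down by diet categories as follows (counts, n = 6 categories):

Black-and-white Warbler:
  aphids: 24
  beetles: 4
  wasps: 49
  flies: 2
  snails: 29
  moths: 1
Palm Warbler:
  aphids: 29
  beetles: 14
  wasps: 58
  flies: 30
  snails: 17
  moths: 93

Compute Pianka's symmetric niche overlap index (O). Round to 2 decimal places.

0.57

Proportions for Black-and-white Warbler (n=109): 24/109=0.2202, 4/109=0.0367, 49/109=0.4495, 2/109=0.0183, 29/109=0.2661, 1/109=0.0092
Proportions for Palm Warbler (n=241): 29/241=0.1203, 14/241=0.0581, 58/241=0.2407, 30/241=0.1245, 17/241=0.0705, 93/241=0.3859
Σ p₁ᵢp₂ᵢ = 0.026490 + 0.002132 + 0.108195 + 0.002278 + 0.018760 + 0.003550 = 0.161405
Σp_1ᵢ² = 0.2202² + 0.0367² + 0.4495² + 0.0183² + 0.2661² + 0.0092² = 0.048488 + 0.001347 + 0.202050 + 0.000335 + 0.070809 + 0.000085 = 0.323114
Σp_2ᵢ² = 0.1203² + 0.0581² + 0.2407² + 0.1245² + 0.0705² + 0.3859² = 0.014472 + 0.003376 + 0.057936 + 0.015500 + 0.004970 + 0.148919 = 0.245173
O = 0.161405 / √(0.323114 × 0.245173) = 0.161405 / 0.2814584 = 0.5735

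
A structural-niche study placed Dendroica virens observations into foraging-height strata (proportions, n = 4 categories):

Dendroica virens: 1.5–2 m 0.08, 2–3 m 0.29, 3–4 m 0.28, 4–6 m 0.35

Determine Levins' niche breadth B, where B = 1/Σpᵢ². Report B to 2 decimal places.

Σpᵢ² = 0.08² + 0.29² + 0.28² + 0.35² = 0.0064 + 0.0841 + 0.0784 + 0.1225 = 0.2914
B = 1 / 0.2914 = 3.4317

3.43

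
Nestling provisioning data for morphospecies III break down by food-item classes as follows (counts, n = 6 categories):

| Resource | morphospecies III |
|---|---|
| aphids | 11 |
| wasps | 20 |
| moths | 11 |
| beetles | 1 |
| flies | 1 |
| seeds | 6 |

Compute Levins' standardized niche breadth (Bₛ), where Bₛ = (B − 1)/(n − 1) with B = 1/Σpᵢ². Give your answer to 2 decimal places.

0.54

Proportions for morphospecies III (n=50): 11/50=0.2200, 20/50=0.4000, 11/50=0.2200, 1/50=0.0200, 1/50=0.0200, 6/50=0.1200
Σpᵢ² = 0.2200² + 0.4000² + 0.2200² + 0.0200² + 0.0200² + 0.1200² = 0.048400 + 0.160000 + 0.048400 + 0.000400 + 0.000400 + 0.014400 = 0.272000
B = 1 / 0.272000 = 3.6765
Bₛ = (B − 1)/(n − 1) = (3.6765 − 1)/(6 − 1) = 2.6765/5 = 0.5353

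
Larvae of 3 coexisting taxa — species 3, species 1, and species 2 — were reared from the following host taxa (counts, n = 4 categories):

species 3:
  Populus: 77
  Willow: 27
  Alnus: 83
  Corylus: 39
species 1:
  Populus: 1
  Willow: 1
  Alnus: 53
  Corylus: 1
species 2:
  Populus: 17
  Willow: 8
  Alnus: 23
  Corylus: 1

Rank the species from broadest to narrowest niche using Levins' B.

Proportions for species 3 (n=226): 77/226=0.3407, 27/226=0.1195, 83/226=0.3673, 39/226=0.1726
Proportions for species 1 (n=56): 1/56=0.0179, 1/56=0.0179, 53/56=0.9464, 1/56=0.0179
Proportions for species 2 (n=49): 17/49=0.3469, 8/49=0.1633, 23/49=0.4694, 1/49=0.0204
Σp_3ᵢ² = 0.3407² + 0.1195² + 0.3673² + 0.1726² = 0.116076 + 0.014280 + 0.134909 + 0.029791 = 0.295056
B_3 = 1 / 0.295056 = 3.3892
Σp_1ᵢ² = 0.0179² + 0.0179² + 0.9464² + 0.0179² = 0.000320 + 0.000320 + 0.895673 + 0.000320 = 0.896633
B_1 = 1 / 0.896633 = 1.1153
Σp_2ᵢ² = 0.3469² + 0.1633² + 0.4694² + 0.0204² = 0.120340 + 0.026667 + 0.220336 + 0.000416 = 0.367759
B_2 = 1 / 0.367759 = 2.7192
Ranking by B (broadest → narrowest): species 3 (3.39) > species 2 (2.72) > species 1 (1.12)

species 3 > species 2 > species 1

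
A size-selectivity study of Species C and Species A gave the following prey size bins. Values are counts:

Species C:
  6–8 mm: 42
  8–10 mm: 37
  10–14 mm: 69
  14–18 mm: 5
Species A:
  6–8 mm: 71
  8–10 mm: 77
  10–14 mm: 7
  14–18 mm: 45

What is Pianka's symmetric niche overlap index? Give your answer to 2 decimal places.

0.64

Proportions for Species C (n=153): 42/153=0.2745, 37/153=0.2418, 69/153=0.4510, 5/153=0.0327
Proportions for Species A (n=200): 71/200=0.3550, 77/200=0.3850, 7/200=0.0350, 45/200=0.2250
Σ p₁ᵢp₂ᵢ = 0.097448 + 0.093093 + 0.015785 + 0.007358 = 0.213684
Σp_1ᵢ² = 0.2745² + 0.2418² + 0.4510² + 0.0327² = 0.075350 + 0.058467 + 0.203401 + 0.001069 = 0.338287
Σp_2ᵢ² = 0.3550² + 0.3850² + 0.0350² + 0.2250² = 0.126025 + 0.148225 + 0.001225 + 0.050625 = 0.326100
O = 0.213684 / √(0.338287 × 0.326100) = 0.213684 / 0.3321376 = 0.6434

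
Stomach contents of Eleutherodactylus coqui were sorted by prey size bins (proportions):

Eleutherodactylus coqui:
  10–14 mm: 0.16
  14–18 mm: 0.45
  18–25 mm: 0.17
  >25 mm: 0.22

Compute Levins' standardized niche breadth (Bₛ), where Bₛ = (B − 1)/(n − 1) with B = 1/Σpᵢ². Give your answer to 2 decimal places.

Σpᵢ² = 0.16² + 0.45² + 0.17² + 0.22² = 0.0256 + 0.2025 + 0.0289 + 0.0484 = 0.3054
B = 1 / 0.3054 = 3.2744
Bₛ = (B − 1)/(n − 1) = (3.2744 − 1)/(4 − 1) = 2.2744/3 = 0.7581

0.76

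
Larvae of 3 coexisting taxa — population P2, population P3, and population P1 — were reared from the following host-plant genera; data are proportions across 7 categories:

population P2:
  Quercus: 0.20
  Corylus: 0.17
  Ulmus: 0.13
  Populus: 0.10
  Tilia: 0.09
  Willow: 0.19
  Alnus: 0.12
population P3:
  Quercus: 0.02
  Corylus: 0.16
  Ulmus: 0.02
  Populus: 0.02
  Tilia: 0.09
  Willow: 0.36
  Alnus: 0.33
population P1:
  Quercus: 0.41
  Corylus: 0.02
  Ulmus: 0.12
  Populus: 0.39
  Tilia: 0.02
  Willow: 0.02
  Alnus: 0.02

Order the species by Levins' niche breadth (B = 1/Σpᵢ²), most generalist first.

Σp_P2ᵢ² = 0.20² + 0.17² + 0.13² + 0.10² + 0.09² + 0.19² + 0.12² = 0.0400 + 0.0289 + 0.0169 + 0.0100 + 0.0081 + 0.0361 + 0.0144 = 0.1544
B_P2 = 1 / 0.1544 = 6.4767
Σp_P3ᵢ² = 0.02² + 0.16² + 0.02² + 0.02² + 0.09² + 0.36² + 0.33² = 0.0004 + 0.0256 + 0.0004 + 0.0004 + 0.0081 + 0.1296 + 0.1089 = 0.2734
B_P3 = 1 / 0.2734 = 3.6576
Σp_P1ᵢ² = 0.41² + 0.02² + 0.12² + 0.39² + 0.02² + 0.02² + 0.02² = 0.1681 + 0.0004 + 0.0144 + 0.1521 + 0.0004 + 0.0004 + 0.0004 = 0.3362
B_P1 = 1 / 0.3362 = 2.9744
Ranking by B (broadest → narrowest): population P2 (6.48) > population P3 (3.66) > population P1 (2.97)

population P2 > population P3 > population P1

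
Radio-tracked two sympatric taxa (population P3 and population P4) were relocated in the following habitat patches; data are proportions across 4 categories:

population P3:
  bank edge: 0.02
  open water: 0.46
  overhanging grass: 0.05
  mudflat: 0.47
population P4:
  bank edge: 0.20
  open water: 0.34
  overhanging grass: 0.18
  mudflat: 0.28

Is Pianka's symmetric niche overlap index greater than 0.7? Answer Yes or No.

Σ p₁ᵢp₂ᵢ = 0.0040 + 0.1564 + 0.0090 + 0.1316 = 0.3010
Σp_1ᵢ² = 0.02² + 0.46² + 0.05² + 0.47² = 0.0004 + 0.2116 + 0.0025 + 0.2209 = 0.4354
Σp_2ᵢ² = 0.20² + 0.34² + 0.18² + 0.28² = 0.0400 + 0.1156 + 0.0324 + 0.0784 = 0.2664
O = 0.3010 / √(0.4354 × 0.2664) = 0.3010 / 0.34057 = 0.8838
O = 0.8838 > 0.7 → Yes.

Yes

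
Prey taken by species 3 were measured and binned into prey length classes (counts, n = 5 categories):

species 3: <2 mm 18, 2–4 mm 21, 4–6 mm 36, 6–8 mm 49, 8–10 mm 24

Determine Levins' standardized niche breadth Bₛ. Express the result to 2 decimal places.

Proportions for species 3 (n=148): 18/148=0.1216, 21/148=0.1419, 36/148=0.2432, 49/148=0.3311, 24/148=0.1622
Σpᵢ² = 0.1216² + 0.1419² + 0.2432² + 0.3311² + 0.1622² = 0.014787 + 0.020136 + 0.059146 + 0.109627 + 0.026309 = 0.230005
B = 1 / 0.230005 = 4.3477
Bₛ = (B − 1)/(n − 1) = (4.3477 − 1)/(5 − 1) = 3.3477/4 = 0.8369

0.84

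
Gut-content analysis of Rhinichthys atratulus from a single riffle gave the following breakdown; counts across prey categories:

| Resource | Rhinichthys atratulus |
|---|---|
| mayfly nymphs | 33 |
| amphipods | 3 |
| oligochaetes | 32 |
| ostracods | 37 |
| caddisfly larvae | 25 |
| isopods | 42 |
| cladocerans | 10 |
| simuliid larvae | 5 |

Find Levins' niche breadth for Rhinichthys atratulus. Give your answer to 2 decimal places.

5.82

Proportions for Rhinichthys atratulus (n=187): 33/187=0.1765, 3/187=0.0160, 32/187=0.1711, 37/187=0.1979, 25/187=0.1337, 42/187=0.2246, 10/187=0.0535, 5/187=0.0267
Σpᵢ² = 0.1765² + 0.0160² + 0.1711² + 0.1979² + 0.1337² + 0.2246² + 0.0535² + 0.0267² = 0.031152 + 0.000256 + 0.029275 + 0.039164 + 0.017876 + 0.050445 + 0.002862 + 0.000713 = 0.171743
B = 1 / 0.171743 = 5.8227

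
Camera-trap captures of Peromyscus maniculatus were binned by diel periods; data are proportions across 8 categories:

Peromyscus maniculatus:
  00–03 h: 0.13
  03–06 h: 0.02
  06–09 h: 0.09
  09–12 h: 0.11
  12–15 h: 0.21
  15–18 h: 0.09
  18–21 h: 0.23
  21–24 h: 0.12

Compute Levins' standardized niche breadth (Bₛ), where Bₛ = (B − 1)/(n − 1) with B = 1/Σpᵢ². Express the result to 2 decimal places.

Σpᵢ² = 0.13² + 0.02² + 0.09² + 0.11² + 0.21² + 0.09² + 0.23² + 0.12² = 0.0169 + 0.0004 + 0.0081 + 0.0121 + 0.0441 + 0.0081 + 0.0529 + 0.0144 = 0.1570
B = 1 / 0.1570 = 6.3694
Bₛ = (B − 1)/(n − 1) = (6.3694 − 1)/(8 − 1) = 5.3694/7 = 0.7671

0.77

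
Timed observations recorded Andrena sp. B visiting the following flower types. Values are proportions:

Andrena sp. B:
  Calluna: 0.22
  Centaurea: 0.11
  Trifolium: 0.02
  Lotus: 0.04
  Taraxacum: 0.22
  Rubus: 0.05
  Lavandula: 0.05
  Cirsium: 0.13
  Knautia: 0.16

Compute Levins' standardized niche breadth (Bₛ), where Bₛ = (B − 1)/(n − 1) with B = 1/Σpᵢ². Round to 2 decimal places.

0.66

Σpᵢ² = 0.22² + 0.11² + 0.02² + 0.04² + 0.22² + 0.05² + 0.05² + 0.13² + 0.16² = 0.0484 + 0.0121 + 0.0004 + 0.0016 + 0.0484 + 0.0025 + 0.0025 + 0.0169 + 0.0256 = 0.1584
B = 1 / 0.1584 = 6.3131
Bₛ = (B − 1)/(n − 1) = (6.3131 − 1)/(9 − 1) = 5.3131/8 = 0.6641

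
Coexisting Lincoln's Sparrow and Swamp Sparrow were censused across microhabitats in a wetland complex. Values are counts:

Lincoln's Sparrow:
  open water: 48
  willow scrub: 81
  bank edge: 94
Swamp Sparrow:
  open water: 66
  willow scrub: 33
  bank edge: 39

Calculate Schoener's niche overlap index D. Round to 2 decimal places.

Proportions for Lincoln's Sparrow (n=223): 48/223=0.2152, 81/223=0.3632, 94/223=0.4215
Proportions for Swamp Sparrow (n=138): 66/138=0.4783, 33/138=0.2391, 39/138=0.2826
Σ|p₁ᵢ − p₂ᵢ| = 0.2631 + 0.1241 + 0.1389 = 0.5261
D = 1 − ½ × 0.5261 = 1 − 0.26305 = 0.73695

0.74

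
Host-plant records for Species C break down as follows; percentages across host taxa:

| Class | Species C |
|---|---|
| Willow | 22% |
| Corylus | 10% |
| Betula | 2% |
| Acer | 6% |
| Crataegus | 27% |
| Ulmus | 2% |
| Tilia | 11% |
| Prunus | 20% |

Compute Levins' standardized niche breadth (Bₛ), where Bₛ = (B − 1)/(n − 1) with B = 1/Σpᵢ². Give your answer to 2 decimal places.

0.62

Convert percentages to proportions (divide by 100).
Σpᵢ² = 0.22² + 0.10² + 0.02² + 0.06² + 0.27² + 0.02² + 0.11² + 0.20² = 0.0484 + 0.0100 + 0.0004 + 0.0036 + 0.0729 + 0.0004 + 0.0121 + 0.0400 = 0.1878
B = 1 / 0.1878 = 5.3248
Bₛ = (B − 1)/(n − 1) = (5.3248 − 1)/(8 − 1) = 4.3248/7 = 0.6178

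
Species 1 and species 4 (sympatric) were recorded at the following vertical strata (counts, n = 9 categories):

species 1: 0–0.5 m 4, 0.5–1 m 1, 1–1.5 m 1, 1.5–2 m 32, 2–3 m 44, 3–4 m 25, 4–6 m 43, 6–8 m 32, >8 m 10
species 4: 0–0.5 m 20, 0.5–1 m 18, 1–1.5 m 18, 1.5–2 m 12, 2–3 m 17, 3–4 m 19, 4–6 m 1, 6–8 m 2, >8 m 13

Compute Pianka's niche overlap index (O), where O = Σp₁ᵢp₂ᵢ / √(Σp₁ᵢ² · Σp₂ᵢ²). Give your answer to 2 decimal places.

0.54

Proportions for species 1 (n=192): 4/192=0.0208, 1/192=0.0052, 1/192=0.0052, 32/192=0.1667, 44/192=0.2292, 25/192=0.1302, 43/192=0.2240, 32/192=0.1667, 10/192=0.0521
Proportions for species 4 (n=120): 20/120=0.1667, 18/120=0.1500, 18/120=0.1500, 12/120=0.1000, 17/120=0.1417, 19/120=0.1583, 1/120=0.0083, 2/120=0.0167, 13/120=0.1083
Σ p₁ᵢp₂ᵢ = 0.003467 + 0.000780 + 0.000780 + 0.016670 + 0.032478 + 0.020611 + 0.001859 + 0.002784 + 0.005642 = 0.085071
Σp_1ᵢ² = 0.0208² + 0.0052² + 0.0052² + 0.1667² + 0.2292² + 0.1302² + 0.2240² + 0.1667² + 0.0521² = 0.000433 + 0.000027 + 0.000027 + 0.027789 + 0.052533 + 0.016952 + 0.050176 + 0.027789 + 0.002714 = 0.178440
Σp_2ᵢ² = 0.1667² + 0.1500² + 0.1500² + 0.1000² + 0.1417² + 0.1583² + 0.0083² + 0.0167² + 0.1083² = 0.027789 + 0.022500 + 0.022500 + 0.010000 + 0.020079 + 0.025059 + 0.000069 + 0.000279 + 0.011729 = 0.140004
O = 0.085071 / √(0.178440 × 0.140004) = 0.085071 / 0.1580579 = 0.5382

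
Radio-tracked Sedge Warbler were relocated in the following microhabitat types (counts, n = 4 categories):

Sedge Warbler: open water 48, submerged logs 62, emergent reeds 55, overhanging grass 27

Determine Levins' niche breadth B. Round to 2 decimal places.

Proportions for Sedge Warbler (n=192): 48/192=0.2500, 62/192=0.3229, 55/192=0.2865, 27/192=0.1406
Σpᵢ² = 0.2500² + 0.3229² + 0.2865² + 0.1406² = 0.062500 + 0.104264 + 0.082082 + 0.019768 = 0.268614
B = 1 / 0.268614 = 3.7228

3.72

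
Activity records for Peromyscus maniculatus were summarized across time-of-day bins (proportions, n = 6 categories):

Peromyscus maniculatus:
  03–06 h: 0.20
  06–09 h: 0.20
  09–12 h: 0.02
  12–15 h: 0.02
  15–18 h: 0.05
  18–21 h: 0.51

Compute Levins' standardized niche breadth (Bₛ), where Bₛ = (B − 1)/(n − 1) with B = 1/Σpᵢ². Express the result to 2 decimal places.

Σpᵢ² = 0.20² + 0.20² + 0.02² + 0.02² + 0.05² + 0.51² = 0.0400 + 0.0400 + 0.0004 + 0.0004 + 0.0025 + 0.2601 = 0.3434
B = 1 / 0.3434 = 2.9121
Bₛ = (B − 1)/(n − 1) = (2.9121 − 1)/(6 − 1) = 1.9121/5 = 0.3824

0.38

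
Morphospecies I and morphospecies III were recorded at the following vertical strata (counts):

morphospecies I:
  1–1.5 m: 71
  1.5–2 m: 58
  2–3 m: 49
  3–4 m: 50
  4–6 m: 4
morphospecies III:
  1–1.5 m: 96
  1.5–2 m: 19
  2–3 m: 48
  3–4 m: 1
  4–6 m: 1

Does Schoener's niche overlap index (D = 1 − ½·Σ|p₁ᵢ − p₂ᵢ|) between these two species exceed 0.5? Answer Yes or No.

Yes

Proportions for morphospecies I (n=232): 71/232=0.3060, 58/232=0.2500, 49/232=0.2112, 50/232=0.2155, 4/232=0.0172
Proportions for morphospecies III (n=165): 96/165=0.5818, 19/165=0.1152, 48/165=0.2909, 1/165=0.0061, 1/165=0.0061
Σ|p₁ᵢ − p₂ᵢ| = 0.2758 + 0.1348 + 0.0797 + 0.2094 + 0.0111 = 0.7108
D = 1 − ½ × 0.7108 = 1 − 0.35540 = 0.64460
D = 0.64460 > 0.5 → Yes.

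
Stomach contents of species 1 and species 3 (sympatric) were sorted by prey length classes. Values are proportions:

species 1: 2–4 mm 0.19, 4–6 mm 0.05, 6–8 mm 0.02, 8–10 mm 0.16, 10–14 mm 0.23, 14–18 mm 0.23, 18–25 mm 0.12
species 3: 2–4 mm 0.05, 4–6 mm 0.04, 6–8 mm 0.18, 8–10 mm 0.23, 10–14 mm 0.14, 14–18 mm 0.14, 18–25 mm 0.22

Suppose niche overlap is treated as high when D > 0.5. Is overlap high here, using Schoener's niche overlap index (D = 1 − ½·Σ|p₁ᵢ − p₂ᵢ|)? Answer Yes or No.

Σ|p₁ᵢ − p₂ᵢ| = 0.14 + 0.01 + 0.16 + 0.07 + 0.09 + 0.09 + 0.10 = 0.66
D = 1 − ½ × 0.66 = 1 − 0.330 = 0.6700
D = 0.6700 > 0.5 → Yes.

Yes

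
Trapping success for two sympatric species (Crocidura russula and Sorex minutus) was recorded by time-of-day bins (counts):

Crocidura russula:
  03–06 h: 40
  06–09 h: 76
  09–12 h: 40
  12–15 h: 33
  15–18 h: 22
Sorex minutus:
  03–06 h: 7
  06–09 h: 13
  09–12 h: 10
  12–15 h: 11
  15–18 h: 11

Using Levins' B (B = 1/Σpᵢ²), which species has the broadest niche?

Proportions for Crocidura russula (n=211): 40/211=0.1896, 76/211=0.3602, 40/211=0.1896, 33/211=0.1564, 22/211=0.1043
Proportions for Sorex minutus (n=52): 7/52=0.1346, 13/52=0.2500, 10/52=0.1923, 11/52=0.2115, 11/52=0.2115
Σp_russᵢ² = 0.1896² + 0.3602² + 0.1896² + 0.1564² + 0.1043² = 0.035948 + 0.129744 + 0.035948 + 0.024461 + 0.010878 = 0.236979
B_russ = 1 / 0.236979 = 4.2198
Σp_minuᵢ² = 0.1346² + 0.2500² + 0.1923² + 0.2115² + 0.2115² = 0.018117 + 0.062500 + 0.036979 + 0.044732 + 0.044732 = 0.207060
B_minu = 1 / 0.207060 = 4.8295
Highest B → broadest niche (most generalist): Sorex minutus (B = 4.83).

Sorex minutus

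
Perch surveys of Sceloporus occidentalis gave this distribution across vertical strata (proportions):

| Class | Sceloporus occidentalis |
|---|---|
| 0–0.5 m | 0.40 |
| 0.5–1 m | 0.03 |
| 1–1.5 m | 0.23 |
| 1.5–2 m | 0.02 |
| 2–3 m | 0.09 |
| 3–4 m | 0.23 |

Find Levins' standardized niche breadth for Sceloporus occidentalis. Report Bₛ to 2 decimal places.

Σpᵢ² = 0.40² + 0.03² + 0.23² + 0.02² + 0.09² + 0.23² = 0.1600 + 0.0009 + 0.0529 + 0.0004 + 0.0081 + 0.0529 = 0.2752
B = 1 / 0.2752 = 3.6337
Bₛ = (B − 1)/(n − 1) = (3.6337 − 1)/(6 − 1) = 2.6337/5 = 0.5267

0.53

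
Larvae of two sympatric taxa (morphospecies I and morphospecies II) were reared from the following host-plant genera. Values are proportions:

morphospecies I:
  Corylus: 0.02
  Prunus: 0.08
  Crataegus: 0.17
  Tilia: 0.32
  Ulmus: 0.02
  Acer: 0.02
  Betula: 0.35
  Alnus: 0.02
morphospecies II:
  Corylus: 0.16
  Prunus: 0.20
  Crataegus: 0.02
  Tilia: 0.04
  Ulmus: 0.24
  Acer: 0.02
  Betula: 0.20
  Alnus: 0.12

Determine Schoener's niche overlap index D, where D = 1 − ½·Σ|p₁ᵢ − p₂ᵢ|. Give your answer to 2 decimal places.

0.42

Σ|p₁ᵢ − p₂ᵢ| = 0.14 + 0.12 + 0.15 + 0.28 + 0.22 + 0.00 + 0.15 + 0.10 = 1.16
D = 1 − ½ × 1.16 = 1 − 0.580 = 0.4200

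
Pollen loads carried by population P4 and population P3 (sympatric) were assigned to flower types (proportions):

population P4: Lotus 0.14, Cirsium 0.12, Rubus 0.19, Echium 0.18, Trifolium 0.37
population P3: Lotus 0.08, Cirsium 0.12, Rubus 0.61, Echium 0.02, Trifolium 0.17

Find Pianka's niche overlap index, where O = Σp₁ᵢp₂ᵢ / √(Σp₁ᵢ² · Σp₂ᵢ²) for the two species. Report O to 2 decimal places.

Σ p₁ᵢp₂ᵢ = 0.0112 + 0.0144 + 0.1159 + 0.0036 + 0.0629 = 0.2080
Σp_1ᵢ² = 0.14² + 0.12² + 0.19² + 0.18² + 0.37² = 0.0196 + 0.0144 + 0.0361 + 0.0324 + 0.1369 = 0.2394
Σp_2ᵢ² = 0.08² + 0.12² + 0.61² + 0.02² + 0.17² = 0.0064 + 0.0144 + 0.3721 + 0.0004 + 0.0289 = 0.4222
O = 0.2080 / √(0.2394 × 0.4222) = 0.2080 / 0.31792 = 0.6543

0.65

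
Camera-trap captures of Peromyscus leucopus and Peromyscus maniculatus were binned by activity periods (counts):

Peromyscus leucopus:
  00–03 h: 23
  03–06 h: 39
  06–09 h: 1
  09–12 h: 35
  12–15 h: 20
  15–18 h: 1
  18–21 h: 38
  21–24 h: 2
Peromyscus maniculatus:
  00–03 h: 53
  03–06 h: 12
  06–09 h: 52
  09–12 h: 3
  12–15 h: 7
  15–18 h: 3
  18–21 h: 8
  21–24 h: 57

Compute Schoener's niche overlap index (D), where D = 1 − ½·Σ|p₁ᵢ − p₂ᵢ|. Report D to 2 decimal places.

Proportions for Peromyscus leucopus (n=159): 23/159=0.1447, 39/159=0.2453, 1/159=0.0063, 35/159=0.2201, 20/159=0.1258, 1/159=0.0063, 38/159=0.2390, 2/159=0.0126
Proportions for Peromyscus maniculatus (n=195): 53/195=0.2718, 12/195=0.0615, 52/195=0.2667, 3/195=0.0154, 7/195=0.0359, 3/195=0.0154, 8/195=0.0410, 57/195=0.2923
Σ|p₁ᵢ − p₂ᵢ| = 0.1271 + 0.1838 + 0.2604 + 0.2047 + 0.0899 + 0.0091 + 0.1980 + 0.2797 = 1.3527
D = 1 − ½ × 1.3527 = 1 − 0.67635 = 0.32365

0.32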